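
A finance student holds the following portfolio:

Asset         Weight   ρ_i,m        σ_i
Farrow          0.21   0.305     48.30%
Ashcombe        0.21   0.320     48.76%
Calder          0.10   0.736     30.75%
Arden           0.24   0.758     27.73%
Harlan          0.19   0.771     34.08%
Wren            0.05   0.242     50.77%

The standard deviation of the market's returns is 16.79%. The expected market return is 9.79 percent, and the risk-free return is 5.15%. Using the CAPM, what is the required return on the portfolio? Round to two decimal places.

10.48%

β_Farrow = 0.305 × 48.30% / 16.79% = 0.8774
β_Ashcombe = 0.320 × 48.76% / 16.79% = 0.9293
β_Calder = 0.736 × 30.75% / 16.79% = 1.3479
β_Arden = 0.758 × 27.73% / 16.79% = 1.2519
β_Harlan = 0.771 × 34.08% / 16.79% = 1.5650
β_Wren = 0.242 × 50.77% / 16.79% = 0.7318
β_P = Σ w_i β_i = 0.21×0.8774 + 0.21×0.9293 + 0.10×1.3479 + 0.24×1.2519 + 0.19×1.5650 + 0.05×0.7318 = 1.1486
MRP = 9.79% − 5.15% = 4.64%
E(R_P) = R_f + β_P × MRP = 5.15% + 1.1486 × 4.64% = 10.48%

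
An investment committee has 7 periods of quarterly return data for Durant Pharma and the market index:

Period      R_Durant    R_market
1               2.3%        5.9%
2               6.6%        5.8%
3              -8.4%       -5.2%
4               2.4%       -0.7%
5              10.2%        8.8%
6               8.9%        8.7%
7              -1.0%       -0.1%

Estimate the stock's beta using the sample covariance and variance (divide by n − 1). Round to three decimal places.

1.112

Mean R_i = (2.3 + 6.6 − 8.4 + 2.4 + 10.2 + 8.9 − 1.0) / 7 = 3.0000%
Mean R_m = (5.9 + 5.8 − 5.2 − 0.7 + 8.8 + 8.7 − 0.1) / 7 = 3.3143%
Σ(R_i − R̄_i)(R_m − R̄_m) = 191.5400  ⇒  Cov = 191.5400 / 6 = 31.9233
Σ(R_m − R̄_m)² = 172.2286  ⇒  Var(R_m) = 172.2286 / 6 = 28.7048
β = Cov / Var(R_m) = 31.9233 / 28.7048 = 1.1121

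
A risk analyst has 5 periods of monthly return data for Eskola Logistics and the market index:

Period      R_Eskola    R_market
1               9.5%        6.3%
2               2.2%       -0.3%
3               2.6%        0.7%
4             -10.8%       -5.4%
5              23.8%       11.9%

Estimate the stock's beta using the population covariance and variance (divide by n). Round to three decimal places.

Mean R_i = (9.5 + 2.2 + 2.6 − 10.8 + 23.8) / 5 = 5.4600%
Mean R_m = (6.3 − 0.3 + 0.7 − 5.4 + 11.9) / 5 = 2.6400%
Σ(R_i − R̄_i)(R_m − R̄_m) = 330.4780  ⇒  Cov = 330.4780 / 5 = 66.0956
Σ(R_m − R̄_m)² = 176.1920  ⇒  Var(R_m) = 176.1920 / 5 = 35.2384
β = Cov / Var(R_m) = 66.0956 / 35.2384 = 1.8757

1.876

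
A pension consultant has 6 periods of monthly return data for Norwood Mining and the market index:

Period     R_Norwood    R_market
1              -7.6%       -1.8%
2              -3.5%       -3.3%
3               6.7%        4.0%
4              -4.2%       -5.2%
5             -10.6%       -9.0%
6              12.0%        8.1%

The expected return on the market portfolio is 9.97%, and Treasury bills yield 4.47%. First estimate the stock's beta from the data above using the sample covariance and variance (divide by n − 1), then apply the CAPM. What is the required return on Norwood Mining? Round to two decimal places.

11.74%

Mean R_i = (-7.6 − 3.5 + 6.7 − 4.2 − 10.6 + 12.0) / 6 = -1.2000%
Mean R_m = (-1.8 − 3.3 + 4.0 − 5.2 − 9.0 + 8.1) / 6 = -1.2000%
Σ(R_i − R̄_i)(R_m − R̄_m) = 257.8300  ⇒  Cov = 257.8300 / 5 = 51.5660
Σ(R_m − R̄_m)² = 195.1400  ⇒  Var(R_m) = 195.1400 / 5 = 39.0280
β = Cov / Var(R_m) = 51.5660 / 39.0280 = 1.3213
MRP = 9.97% − 4.47% = 5.50%
E(R) = R_f + β × MRP = 4.47% + 1.3213 × 5.50% = 11.74%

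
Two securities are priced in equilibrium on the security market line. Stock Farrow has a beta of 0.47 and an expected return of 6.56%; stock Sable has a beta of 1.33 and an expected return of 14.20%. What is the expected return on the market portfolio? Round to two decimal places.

Both satisfy E(R) = R_f + β·MRP, so the slope of the SML is
MRP = (14.20% − 6.56%) / (1.33 − 0.47) = 7.64% / 0.86 = 8.8837%
R_f = E(R_Farrow) − β_Farrow·MRP = 6.56% − 0.47 × 8.8837% = 2.3847%
E(R_m) = R_f + MRP = 2.3847% + 8.8837% = 11.27%

11.27%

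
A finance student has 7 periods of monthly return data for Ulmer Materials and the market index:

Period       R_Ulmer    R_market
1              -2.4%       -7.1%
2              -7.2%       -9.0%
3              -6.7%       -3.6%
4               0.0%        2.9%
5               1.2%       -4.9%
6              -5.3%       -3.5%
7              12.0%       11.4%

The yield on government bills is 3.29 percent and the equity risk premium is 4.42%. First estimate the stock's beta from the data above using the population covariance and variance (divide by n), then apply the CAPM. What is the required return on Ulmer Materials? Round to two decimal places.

Mean R_i = (-2.4 − 7.2 − 6.7 + 0.0 + 1.2 − 5.3 + 12.0) / 7 = -1.2000%
Mean R_m = (-7.1 − 9.0 − 3.6 + 2.9 − 4.9 − 3.5 + 11.4) / 7 = -1.9714%
Σ(R_i − R̄_i)(R_m − R̄_m) = 238.8700  ⇒  Cov = 238.8700 / 7 = 34.1243
Σ(R_m − R̄_m)² = 291.7943  ⇒  Var(R_m) = 291.7943 / 7 = 41.6849
β = Cov / Var(R_m) = 34.1243 / 41.6849 = 0.8186
E(R) = R_f + β × MRP = 3.29% + 0.8186 × 4.42% = 6.91%

6.91%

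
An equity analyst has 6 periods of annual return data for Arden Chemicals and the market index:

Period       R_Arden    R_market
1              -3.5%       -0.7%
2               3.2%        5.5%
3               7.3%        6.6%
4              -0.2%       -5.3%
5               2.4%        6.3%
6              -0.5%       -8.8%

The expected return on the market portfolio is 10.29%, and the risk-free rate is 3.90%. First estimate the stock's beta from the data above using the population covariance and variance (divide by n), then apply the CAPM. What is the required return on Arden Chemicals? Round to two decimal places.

6.36%

Mean R_i = (-3.5 + 3.2 + 7.3 − 0.2 + 2.4 − 0.5) / 6 = 1.4500%
Mean R_m = (-0.7 + 5.5 + 6.6 − 5.3 + 6.3 − 8.8) / 6 = 0.6000%
Σ(R_i − R̄_i)(R_m − R̄_m) = 83.5900  ⇒  Cov = 83.5900 / 6 = 13.9317
Σ(R_m − R̄_m)² = 217.3600  ⇒  Var(R_m) = 217.3600 / 6 = 36.2267
β = Cov / Var(R_m) = 13.9317 / 36.2267 = 0.3846
MRP = 10.29% − 3.90% = 6.39%
E(R) = R_f + β × MRP = 3.90% + 0.3846 × 6.39% = 6.36%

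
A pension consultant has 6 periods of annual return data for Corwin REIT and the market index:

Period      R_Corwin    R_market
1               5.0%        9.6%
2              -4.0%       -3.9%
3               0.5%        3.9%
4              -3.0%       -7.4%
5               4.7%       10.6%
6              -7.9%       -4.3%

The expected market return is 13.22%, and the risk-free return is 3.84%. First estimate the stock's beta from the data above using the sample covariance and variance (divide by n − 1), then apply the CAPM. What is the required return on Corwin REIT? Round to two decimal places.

9.48%

Mean R_i = (5.0 − 4.0 + 0.5 − 3.0 + 4.7 − 7.9) / 6 = -0.7833%
Mean R_m = (9.6 − 3.9 + 3.9 − 7.4 + 10.6 − 4.3) / 6 = 1.4167%
Σ(R_i − R̄_i)(R_m − R̄_m) = 178.1983  ⇒  Cov = 178.1983 / 5 = 35.6397
Σ(R_m − R̄_m)² = 296.1483  ⇒  Var(R_m) = 296.1483 / 5 = 59.2297
β = Cov / Var(R_m) = 35.6397 / 59.2297 = 0.6017
MRP = 13.22% − 3.84% = 9.38%
E(R) = R_f + β × MRP = 3.84% + 0.6017 × 9.38% = 9.48%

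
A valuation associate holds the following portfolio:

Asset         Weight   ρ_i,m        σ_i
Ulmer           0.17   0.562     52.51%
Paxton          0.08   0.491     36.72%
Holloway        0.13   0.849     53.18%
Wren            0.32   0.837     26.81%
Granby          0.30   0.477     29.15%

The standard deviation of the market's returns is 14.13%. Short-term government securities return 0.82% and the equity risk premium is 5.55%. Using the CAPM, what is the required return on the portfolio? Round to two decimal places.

10.12%

β_Ulmer = 0.562 × 52.51% / 14.13% = 2.0885
β_Paxton = 0.491 × 36.72% / 14.13% = 1.2760
β_Holloway = 0.849 × 53.18% / 14.13% = 3.1953
β_Wren = 0.837 × 26.81% / 14.13% = 1.5881
β_Granby = 0.477 × 29.15% / 14.13% = 0.9840
β_P = Σ w_i β_i = 0.17×2.0885 + 0.08×1.2760 + 0.13×3.1953 + 0.32×1.5881 + 0.30×0.9840 = 1.6759
E(R_P) = R_f + β_P × MRP = 0.82% + 1.6759 × 5.55% = 10.12%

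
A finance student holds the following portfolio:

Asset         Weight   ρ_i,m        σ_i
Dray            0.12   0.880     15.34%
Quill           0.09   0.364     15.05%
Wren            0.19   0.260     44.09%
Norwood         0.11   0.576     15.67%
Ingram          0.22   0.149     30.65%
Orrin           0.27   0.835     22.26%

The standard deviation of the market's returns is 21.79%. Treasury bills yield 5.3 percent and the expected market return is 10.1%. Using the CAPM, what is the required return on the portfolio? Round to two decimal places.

β_Dray = 0.880 × 15.34% / 21.79% = 0.6195
β_Quill = 0.364 × 15.05% / 21.79% = 0.2514
β_Wren = 0.260 × 44.09% / 21.79% = 0.5261
β_Norwood = 0.576 × 15.67% / 21.79% = 0.4142
β_Ingram = 0.149 × 30.65% / 21.79% = 0.2096
β_Orrin = 0.835 × 22.26% / 21.79% = 0.8530
β_P = Σ w_i β_i = 0.12×0.6195 + 0.09×0.2514 + 0.19×0.5261 + 0.11×0.4142 + 0.22×0.2096 + 0.27×0.8530 = 0.5189
MRP = 10.1% − 5.3% = 4.80%
E(R_P) = R_f + β_P × MRP = 5.3% + 0.5189 × 4.8% = 7.79%

7.79%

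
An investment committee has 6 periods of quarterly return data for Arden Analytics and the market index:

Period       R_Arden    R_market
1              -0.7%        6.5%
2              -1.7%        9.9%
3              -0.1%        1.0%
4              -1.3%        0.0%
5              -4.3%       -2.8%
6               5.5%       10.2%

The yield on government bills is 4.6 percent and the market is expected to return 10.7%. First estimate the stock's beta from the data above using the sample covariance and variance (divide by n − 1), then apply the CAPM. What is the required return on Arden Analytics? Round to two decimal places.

Mean R_i = (-0.7 − 1.7 − 0.1 − 1.3 − 4.3 + 5.5) / 6 = -0.4333%
Mean R_m = (6.5 + 9.9 + 1.0 + 0.0 − 2.8 + 10.2) / 6 = 4.1333%
Σ(R_i − R̄_i)(R_m − R̄_m) = 57.4067  ⇒  Cov = 57.4067 / 5 = 11.4813
Σ(R_m − R̄_m)² = 150.6333  ⇒  Var(R_m) = 150.6333 / 5 = 30.1267
β = Cov / Var(R_m) = 11.4813 / 30.1267 = 0.3811
MRP = 10.7% − 4.6% = 6.10%
E(R) = R_f + β × MRP = 4.6% + 0.3811 × 6.1% = 6.92%

6.92%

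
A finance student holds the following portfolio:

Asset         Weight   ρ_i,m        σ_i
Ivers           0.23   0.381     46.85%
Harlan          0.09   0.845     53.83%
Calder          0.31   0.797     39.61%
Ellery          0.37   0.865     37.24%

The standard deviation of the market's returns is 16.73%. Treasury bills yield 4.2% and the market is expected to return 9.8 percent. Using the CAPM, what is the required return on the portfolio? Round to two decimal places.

β_Ivers = 0.381 × 46.85% / 16.73% = 1.0669
β_Harlan = 0.845 × 53.83% / 16.73% = 2.7188
β_Calder = 0.797 × 39.61% / 16.73% = 1.8870
β_Ellery = 0.865 × 37.24% / 16.73% = 1.9254
β_P = Σ w_i β_i = 0.23×1.0669 + 0.09×2.7188 + 0.31×1.8870 + 0.37×1.9254 = 1.7874
MRP = 9.8% − 4.2% = 5.60%
E(R_P) = R_f + β_P × MRP = 4.2% + 1.7874 × 5.6% = 14.21%

14.21%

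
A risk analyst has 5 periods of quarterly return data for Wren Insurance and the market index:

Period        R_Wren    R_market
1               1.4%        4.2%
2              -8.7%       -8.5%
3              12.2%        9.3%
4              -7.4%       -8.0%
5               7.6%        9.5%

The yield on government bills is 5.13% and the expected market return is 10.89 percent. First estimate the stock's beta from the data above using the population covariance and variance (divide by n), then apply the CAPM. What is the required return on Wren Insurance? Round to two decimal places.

Mean R_i = (1.4 − 8.7 + 12.2 − 7.4 + 7.6) / 5 = 1.0200%
Mean R_m = (4.2 − 8.5 + 9.3 − 8.0 + 9.5) / 5 = 1.3000%
Σ(R_i − R̄_i)(R_m − R̄_m) = 318.0600  ⇒  Cov = 318.0600 / 5 = 63.6120
Σ(R_m − R̄_m)² = 322.1800  ⇒  Var(R_m) = 322.1800 / 5 = 64.4360
β = Cov / Var(R_m) = 63.6120 / 64.4360 = 0.9872
MRP = 10.89% − 5.13% = 5.76%
E(R) = R_f + β × MRP = 5.13% + 0.9872 × 5.76% = 10.82%

10.82%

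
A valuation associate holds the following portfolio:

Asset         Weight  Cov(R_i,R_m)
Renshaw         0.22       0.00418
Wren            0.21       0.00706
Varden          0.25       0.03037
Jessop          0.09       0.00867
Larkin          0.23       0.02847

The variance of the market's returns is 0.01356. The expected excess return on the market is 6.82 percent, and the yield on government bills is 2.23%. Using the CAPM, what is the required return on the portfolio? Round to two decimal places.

β_Renshaw = 0.00418 / 0.01356 = 0.3083
β_Wren = 0.00706 / 0.01356 = 0.5206
β_Varden = 0.03037 / 0.01356 = 2.2397
β_Jessop = 0.00867 / 0.01356 = 0.6394
β_Larkin = 0.02847 / 0.01356 = 2.0996
β_P = Σ w_i β_i = 0.22×0.3083 + 0.21×0.5206 + 0.25×2.2397 + 0.09×0.6394 + 0.23×2.0996 = 1.2775
E(R_P) = R_f + β_P × MRP = 2.23% + 1.2775 × 6.82% = 10.94%

10.94%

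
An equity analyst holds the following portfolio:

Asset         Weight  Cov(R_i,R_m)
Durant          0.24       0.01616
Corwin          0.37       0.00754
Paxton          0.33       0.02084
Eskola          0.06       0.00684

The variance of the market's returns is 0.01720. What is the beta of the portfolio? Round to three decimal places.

0.811

β_Durant = 0.01616 / 0.01720 = 0.9395
β_Corwin = 0.00754 / 0.01720 = 0.4384
β_Paxton = 0.02084 / 0.01720 = 1.2116
β_Eskola = 0.00684 / 0.01720 = 0.3977
β_P = Σ w_i β_i = 0.24×0.9395 + 0.37×0.4384 + 0.33×1.2116 + 0.06×0.3977 = 0.8114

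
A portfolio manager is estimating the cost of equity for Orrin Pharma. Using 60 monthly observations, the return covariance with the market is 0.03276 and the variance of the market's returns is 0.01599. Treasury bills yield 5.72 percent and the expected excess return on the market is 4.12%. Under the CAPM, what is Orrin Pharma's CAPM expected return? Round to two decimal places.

β = Cov(R_i, R_m) / Var(R_m) = 0.03276 / 0.01599 = 2.0488
E(R) = R_f + β × MRP = 5.72% + 2.0488 × 4.12% = 14.16%

14.16%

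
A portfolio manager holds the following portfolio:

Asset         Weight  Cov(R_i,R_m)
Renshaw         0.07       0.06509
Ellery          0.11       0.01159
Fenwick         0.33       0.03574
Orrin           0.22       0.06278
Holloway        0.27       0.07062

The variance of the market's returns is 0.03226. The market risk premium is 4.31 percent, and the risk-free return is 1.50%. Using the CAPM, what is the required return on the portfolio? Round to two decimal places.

8.25%

β_Renshaw = 0.06509 / 0.03226 = 2.0177
β_Ellery = 0.01159 / 0.03226 = 0.3593
β_Fenwick = 0.03574 / 0.03226 = 1.1079
β_Orrin = 0.06278 / 0.03226 = 1.9461
β_Holloway = 0.07062 / 0.03226 = 2.1891
β_P = Σ w_i β_i = 0.07×2.0177 + 0.11×0.3593 + 0.33×1.1079 + 0.22×1.9461 + 0.27×2.1891 = 1.5656
E(R_P) = R_f + β_P × MRP = 1.50% + 1.5656 × 4.31% = 8.25%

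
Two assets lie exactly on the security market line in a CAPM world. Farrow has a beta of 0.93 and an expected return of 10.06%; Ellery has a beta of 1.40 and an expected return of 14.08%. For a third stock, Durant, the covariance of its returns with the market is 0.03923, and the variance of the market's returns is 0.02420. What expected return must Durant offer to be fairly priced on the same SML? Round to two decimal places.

MRP = (14.08% − 10.06%) / (1.40 − 0.93) = 8.5532%
R_f = 10.06% − 0.93 × 8.5532% = 2.1055%
β_Durant = Cov / Var(R_m) = 0.03923 / 0.02420 = 1.6211
E(R_Durant) = R_f + β × MRP = 2.1055% + 1.6211 × 8.5532% = 15.97%

15.97%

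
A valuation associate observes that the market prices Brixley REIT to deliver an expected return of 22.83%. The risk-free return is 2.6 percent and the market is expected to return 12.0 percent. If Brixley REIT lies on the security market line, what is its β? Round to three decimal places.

2.152

MRP = 12.0% − 2.6% = 9.40%
β = (E(R) − R_f) / MRP = (22.83% − 2.6%) / 9.4% = 20.23% / 9.4% = 2.152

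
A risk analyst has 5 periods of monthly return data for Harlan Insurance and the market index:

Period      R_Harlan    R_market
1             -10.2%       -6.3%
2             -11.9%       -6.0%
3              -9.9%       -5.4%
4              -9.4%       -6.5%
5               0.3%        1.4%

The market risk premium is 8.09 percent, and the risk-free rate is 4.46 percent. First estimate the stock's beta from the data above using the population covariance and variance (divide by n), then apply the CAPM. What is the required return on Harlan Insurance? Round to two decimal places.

Mean R_i = (-10.2 − 11.9 − 9.9 − 9.4 + 0.3) / 5 = -8.2200%
Mean R_m = (-6.3 − 6.0 − 5.4 − 6.5 + 1.4) / 5 = -4.5600%
Σ(R_i − R̄_i)(R_m − R̄_m) = 63.2240  ⇒  Cov = 63.2240 / 5 = 12.6448
Σ(R_m − R̄_m)² = 45.0920  ⇒  Var(R_m) = 45.0920 / 5 = 9.0184
β = Cov / Var(R_m) = 12.6448 / 9.0184 = 1.4021
E(R) = R_f + β × MRP = 4.46% + 1.4021 × 8.09% = 15.80%

15.80%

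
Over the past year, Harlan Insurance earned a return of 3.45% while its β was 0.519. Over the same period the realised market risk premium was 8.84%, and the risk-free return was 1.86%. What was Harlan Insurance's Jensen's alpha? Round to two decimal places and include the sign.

CAPM benchmark = R_f + β(R_m − R_f) = 1.86% + 0.519 × 8.84% = 6.44796%
α = actual − benchmark = 3.45% − 6.44796% = -3.00%

-3.00%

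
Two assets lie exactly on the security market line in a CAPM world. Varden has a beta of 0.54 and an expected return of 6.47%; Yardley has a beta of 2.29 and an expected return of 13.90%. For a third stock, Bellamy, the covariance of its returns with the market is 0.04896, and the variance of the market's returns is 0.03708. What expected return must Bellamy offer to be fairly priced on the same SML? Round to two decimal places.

MRP = (13.90% − 6.47%) / (2.29 − 0.54) = 4.2457%
R_f = 6.47% − 0.54 × 4.2457% = 4.1773%
β_Bellamy = Cov / Var(R_m) = 0.04896 / 0.03708 = 1.3204
E(R_Bellamy) = R_f + β × MRP = 4.1773% + 1.3204 × 4.2457% = 9.78%

9.78%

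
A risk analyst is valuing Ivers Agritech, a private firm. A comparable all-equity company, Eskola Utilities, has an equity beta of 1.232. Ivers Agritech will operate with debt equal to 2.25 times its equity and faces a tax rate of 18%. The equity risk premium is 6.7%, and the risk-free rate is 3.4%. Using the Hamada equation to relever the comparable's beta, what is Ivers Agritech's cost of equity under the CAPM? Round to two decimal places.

β_L = β_U × [1 + (1 − t)(D/E)] = 1.232 × [1 + (1 − 0.18) × 2.25]
    = 1.232 × [1 + 0.82 × 2.25] = 1.232 × 2.8450 = 3.5050
E(R) = R_f + β_L × MRP = 3.4% + 3.5050 × 6.7% = 26.88%

26.88%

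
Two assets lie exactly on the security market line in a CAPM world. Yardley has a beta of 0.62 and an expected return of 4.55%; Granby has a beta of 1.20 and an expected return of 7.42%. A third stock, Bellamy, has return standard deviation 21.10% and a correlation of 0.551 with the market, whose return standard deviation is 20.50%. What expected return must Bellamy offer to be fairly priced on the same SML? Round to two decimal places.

4.29%

MRP = (7.42% − 4.55%) / (1.20 − 0.62) = 4.9483%
R_f = 4.55% − 0.62 × 4.9483% = 1.4821%
β_Bellamy = ρ·σ_i/σ_m = 0.551 × 21.10 / 20.50 = 0.5671
E(R_Bellamy) = R_f + β × MRP = 1.4821% + 0.5671 × 4.9483% = 4.29%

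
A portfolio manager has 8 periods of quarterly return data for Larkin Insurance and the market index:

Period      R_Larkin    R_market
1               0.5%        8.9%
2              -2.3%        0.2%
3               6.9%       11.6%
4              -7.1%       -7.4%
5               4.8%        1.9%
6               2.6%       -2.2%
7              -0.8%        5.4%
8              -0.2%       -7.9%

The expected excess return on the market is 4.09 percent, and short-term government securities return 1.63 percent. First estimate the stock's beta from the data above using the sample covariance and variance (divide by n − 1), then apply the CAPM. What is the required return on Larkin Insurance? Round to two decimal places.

Mean R_i = (0.5 − 2.3 + 6.9 − 7.1 + 4.8 + 2.6 − 0.8 − 0.2) / 8 = 0.5500%
Mean R_m = (8.9 + 0.2 + 11.6 − 7.4 + 1.9 − 2.2 + 5.4 − 7.9) / 8 = 1.3125%
Σ(R_i − R̄_i)(R_m − R̄_m) = 131.4550  ⇒  Cov = 131.4550 / 7 = 18.7793
Σ(R_m − R̄_m)² = 354.8088  ⇒  Var(R_m) = 354.8088 / 7 = 50.6870
β = Cov / Var(R_m) = 18.7793 / 50.6870 = 0.3705
E(R) = R_f + β × MRP = 1.63% + 0.3705 × 4.09% = 3.15%

3.15%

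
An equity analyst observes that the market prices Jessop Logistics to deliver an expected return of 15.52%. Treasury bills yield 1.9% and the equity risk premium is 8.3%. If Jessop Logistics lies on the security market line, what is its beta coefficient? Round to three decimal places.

β = (E(R) − R_f) / MRP = (15.52% − 1.9%) / 8.3% = 13.62% / 8.3% = 1.641

1.641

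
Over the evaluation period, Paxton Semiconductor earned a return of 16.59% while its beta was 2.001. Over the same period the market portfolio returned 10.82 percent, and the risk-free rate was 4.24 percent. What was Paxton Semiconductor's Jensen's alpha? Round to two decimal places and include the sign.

Market excess return = 10.82% − 4.24% = 6.58%
CAPM benchmark = R_f + β(R_m − R_f) = 4.24% + 2.001 × 6.58% = 17.40658%
α = actual − benchmark = 16.59% − 17.40658% = -0.82%

-0.82%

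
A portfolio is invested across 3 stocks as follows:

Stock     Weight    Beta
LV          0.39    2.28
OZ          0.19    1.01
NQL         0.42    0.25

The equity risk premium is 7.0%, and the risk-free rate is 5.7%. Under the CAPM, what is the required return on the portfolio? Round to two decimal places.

14.00%

β_P = Σ w_i β_i = 0.39×2.28 + 0.19×1.01 + 0.42×0.25 = 1.1861
E(R_P) = R_f + β_P × MRP = 5.7% + 1.1861 × 7.0% = 14.00%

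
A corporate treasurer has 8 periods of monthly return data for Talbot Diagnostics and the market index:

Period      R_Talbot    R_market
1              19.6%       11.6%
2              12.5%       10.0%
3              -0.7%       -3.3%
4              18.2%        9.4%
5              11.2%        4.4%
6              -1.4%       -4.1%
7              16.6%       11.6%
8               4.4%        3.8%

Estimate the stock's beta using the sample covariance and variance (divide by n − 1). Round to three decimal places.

1.248

Mean R_i = (19.6 + 12.5 − 0.7 + 18.2 + 11.2 − 1.4 + 16.6 + 4.4) / 8 = 10.0500%
Mean R_m = (11.6 + 10.0 − 3.3 + 9.4 + 4.4 − 4.1 + 11.6 + 3.8) / 8 = 5.4250%
Σ(R_i − R̄_i)(R_m − R̄_m) = 353.8800  ⇒  Cov = 353.8800 / 7 = 50.5543
Σ(R_m − R̄_m)² = 283.5350  ⇒  Var(R_m) = 283.5350 / 7 = 40.5050
β = Cov / Var(R_m) = 50.5543 / 40.5050 = 1.2481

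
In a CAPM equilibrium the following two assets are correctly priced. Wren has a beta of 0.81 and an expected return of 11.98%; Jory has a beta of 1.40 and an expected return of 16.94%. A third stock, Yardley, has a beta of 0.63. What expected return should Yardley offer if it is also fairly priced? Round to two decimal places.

MRP (SML slope) = (16.94% − 11.98%) / (1.40 − 0.81) = 4.96% / 0.59 = 8.4068%
R_f (intercept) = 11.98% − 0.81 × 8.4068% = 5.1705%
E(R_Yardley) = R_f + β × MRP = 5.1705% + 0.63 × 8.4068% = 10.47%

10.47%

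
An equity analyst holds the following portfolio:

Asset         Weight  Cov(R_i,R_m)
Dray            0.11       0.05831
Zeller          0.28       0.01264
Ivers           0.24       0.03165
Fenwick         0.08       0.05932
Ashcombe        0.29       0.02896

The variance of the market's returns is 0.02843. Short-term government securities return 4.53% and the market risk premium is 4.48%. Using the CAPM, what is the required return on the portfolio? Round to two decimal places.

β_Dray = 0.05831 / 0.02843 = 2.0510
β_Zeller = 0.01264 / 0.02843 = 0.4446
β_Ivers = 0.03165 / 0.02843 = 1.1133
β_Fenwick = 0.05932 / 0.02843 = 2.0865
β_Ashcombe = 0.02896 / 0.02843 = 1.0186
β_P = Σ w_i β_i = 0.11×2.0510 + 0.28×0.4446 + 0.24×1.1133 + 0.08×2.0865 + 0.29×1.0186 = 1.0796
E(R_P) = R_f + β_P × MRP = 4.53% + 1.0796 × 4.48% = 9.37%

9.37%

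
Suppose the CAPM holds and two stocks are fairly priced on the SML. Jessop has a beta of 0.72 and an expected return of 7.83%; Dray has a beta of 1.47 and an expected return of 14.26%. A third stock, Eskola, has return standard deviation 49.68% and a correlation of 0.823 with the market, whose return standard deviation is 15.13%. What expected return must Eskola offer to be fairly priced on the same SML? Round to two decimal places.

24.83%

MRP = (14.26% − 7.83%) / (1.47 − 0.72) = 8.5733%
R_f = 7.83% − 0.72 × 8.5733% = 1.6572%
β_Eskola = ρ·σ_i/σ_m = 0.823 × 49.68 / 15.13 = 2.7024
E(R_Eskola) = R_f + β × MRP = 1.6572% + 2.7024 × 8.5733% = 24.83%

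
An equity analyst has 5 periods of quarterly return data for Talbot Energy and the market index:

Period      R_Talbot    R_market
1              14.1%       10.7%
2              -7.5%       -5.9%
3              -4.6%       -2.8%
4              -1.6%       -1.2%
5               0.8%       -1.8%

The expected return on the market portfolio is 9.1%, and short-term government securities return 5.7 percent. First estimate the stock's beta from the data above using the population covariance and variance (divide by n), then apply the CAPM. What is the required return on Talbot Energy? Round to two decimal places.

10.09%

Mean R_i = (14.1 − 7.5 − 4.6 − 1.6 + 0.8) / 5 = 0.2400%
Mean R_m = (10.7 − 5.9 − 2.8 − 1.2 − 1.8) / 5 = -0.2000%
Σ(R_i − R̄_i)(R_m − R̄_m) = 208.7200  ⇒  Cov = 208.7200 / 5 = 41.7440
Σ(R_m − R̄_m)² = 161.6200  ⇒  Var(R_m) = 161.6200 / 5 = 32.3240
β = Cov / Var(R_m) = 41.7440 / 32.3240 = 1.2914
MRP = 9.1% − 5.7% = 3.40%
E(R) = R_f + β × MRP = 5.7% + 1.2914 × 3.4% = 10.09%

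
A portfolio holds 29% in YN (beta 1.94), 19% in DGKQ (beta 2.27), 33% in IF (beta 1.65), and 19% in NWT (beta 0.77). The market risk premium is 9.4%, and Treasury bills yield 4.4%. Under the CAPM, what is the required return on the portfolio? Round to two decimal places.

20.24%

β_P = Σ w_i β_i = 0.29×1.94 + 0.19×2.27 + 0.33×1.65 + 0.19×0.77 = 1.6847
E(R_P) = R_f + β_P × MRP = 4.4% + 1.6847 × 9.4% = 20.24%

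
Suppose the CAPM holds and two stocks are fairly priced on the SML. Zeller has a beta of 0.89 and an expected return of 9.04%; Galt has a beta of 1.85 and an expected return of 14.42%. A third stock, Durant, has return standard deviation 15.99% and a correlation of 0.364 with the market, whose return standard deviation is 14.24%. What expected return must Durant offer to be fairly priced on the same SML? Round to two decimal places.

MRP = (14.42% − 9.04%) / (1.85 − 0.89) = 5.6042%
R_f = 9.04% − 0.89 × 5.6042% = 4.0523%
β_Durant = ρ·σ_i/σ_m = 0.364 × 15.99 / 14.24 = 0.4087
E(R_Durant) = R_f + β × MRP = 4.0523% + 0.4087 × 5.6042% = 6.34%

6.34%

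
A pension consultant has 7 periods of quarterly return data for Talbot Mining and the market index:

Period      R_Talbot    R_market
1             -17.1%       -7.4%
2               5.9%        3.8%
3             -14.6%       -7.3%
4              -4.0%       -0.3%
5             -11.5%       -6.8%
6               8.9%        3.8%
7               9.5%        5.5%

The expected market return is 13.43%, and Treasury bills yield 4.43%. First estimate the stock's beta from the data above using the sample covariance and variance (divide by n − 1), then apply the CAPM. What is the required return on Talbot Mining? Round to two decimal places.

21.86%

Mean R_i = (-17.1 + 5.9 − 14.6 − 4.0 − 11.5 + 8.9 + 9.5) / 7 = -3.2714%
Mean R_m = (-7.4 + 3.8 − 7.3 − 0.3 − 6.8 + 3.8 + 5.5) / 7 = -1.2429%
Σ(R_i − R̄_i)(R_m − R̄_m) = 392.5486  ⇒  Cov = 392.5486 / 6 = 65.4248
Σ(R_m − R̄_m)² = 202.6971  ⇒  Var(R_m) = 202.6971 / 6 = 33.7829
β = Cov / Var(R_m) = 65.4248 / 33.7829 = 1.9366
MRP = 13.43% − 4.43% = 9.00%
E(R) = R_f + β × MRP = 4.43% + 1.9366 × 9.00% = 21.86%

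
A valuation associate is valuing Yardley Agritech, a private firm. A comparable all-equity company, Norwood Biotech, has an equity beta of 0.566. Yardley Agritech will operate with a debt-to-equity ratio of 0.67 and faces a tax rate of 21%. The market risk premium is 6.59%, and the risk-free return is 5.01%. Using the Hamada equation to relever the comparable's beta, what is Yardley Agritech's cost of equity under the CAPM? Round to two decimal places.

β_L = β_U × [1 + (1 − t)(D/E)] = 0.566 × [1 + (1 − 0.21) × 0.67]
    = 0.566 × [1 + 0.79 × 0.67] = 0.566 × 1.5293 = 0.8656
E(R) = R_f + β_L × MRP = 5.01% + 0.8656 × 6.59% = 10.71%

10.71%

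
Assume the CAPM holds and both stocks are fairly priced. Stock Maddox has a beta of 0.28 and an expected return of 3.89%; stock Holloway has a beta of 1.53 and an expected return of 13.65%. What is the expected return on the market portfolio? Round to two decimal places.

Both satisfy E(R) = R_f + β·MRP, so the slope of the SML is
MRP = (13.65% − 3.89%) / (1.53 − 0.28) = 9.76% / 1.25 = 7.8080%
R_f = E(R_Maddox) − β_Maddox·MRP = 3.89% − 0.28 × 7.8080% = 1.7038%
E(R_m) = R_f + MRP = 1.7038% + 7.8080% = 9.51%

9.51%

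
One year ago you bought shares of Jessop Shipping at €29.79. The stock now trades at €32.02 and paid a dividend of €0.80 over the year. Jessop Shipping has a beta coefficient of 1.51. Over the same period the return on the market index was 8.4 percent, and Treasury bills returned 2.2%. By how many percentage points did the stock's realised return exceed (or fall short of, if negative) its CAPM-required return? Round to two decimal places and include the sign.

Realised HPR = (P1 + D1 − P0) / P0 = (32.02 + 0.80 − 29.79) / 29.79 = 3.03 / 29.79 = 10.1712%
MRP = 8.4% − 2.2% = 6.20%
CAPM required = R_f + β·MRP = 2.2% + 1.51 × 6.2% = 11.5620%
α = realised − required = 10.1712% − 11.5620% = -1.39%

-1.39%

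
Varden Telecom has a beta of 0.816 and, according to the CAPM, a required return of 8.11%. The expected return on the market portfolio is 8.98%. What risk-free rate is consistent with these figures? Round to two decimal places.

E(R) = R_f + β(E(R_m) − R_f) = R_f(1 − β) + β·E(R_m)
8.11% = R_f × (1 − 0.816) + 0.816 × 8.98%
8.11% = R_f × 0.184 + 7.32768%
R_f = (8.11% − 7.32768%) / 0.184 = 4.25%

4.25%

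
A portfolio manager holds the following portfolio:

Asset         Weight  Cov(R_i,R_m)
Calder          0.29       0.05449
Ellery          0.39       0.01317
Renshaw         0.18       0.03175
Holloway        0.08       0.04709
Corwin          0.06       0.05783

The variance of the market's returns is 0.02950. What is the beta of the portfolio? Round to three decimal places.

β_Calder = 0.05449 / 0.02950 = 1.8471
β_Ellery = 0.01317 / 0.02950 = 0.4464
β_Renshaw = 0.03175 / 0.02950 = 1.0763
β_Holloway = 0.04709 / 0.02950 = 1.5963
β_Corwin = 0.05783 / 0.02950 = 1.9603
β_P = Σ w_i β_i = 0.29×1.8471 + 0.39×0.4464 + 0.18×1.0763 + 0.08×1.5963 + 0.06×1.9603 = 1.1488

1.149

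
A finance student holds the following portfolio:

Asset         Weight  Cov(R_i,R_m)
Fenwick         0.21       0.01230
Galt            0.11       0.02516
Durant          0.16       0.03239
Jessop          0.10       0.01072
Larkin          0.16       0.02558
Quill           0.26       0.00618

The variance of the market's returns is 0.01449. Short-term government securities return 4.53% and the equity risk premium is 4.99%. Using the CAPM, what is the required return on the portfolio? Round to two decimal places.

β_Fenwick = 0.01230 / 0.01449 = 0.8489
β_Galt = 0.02516 / 0.01449 = 1.7364
β_Durant = 0.03239 / 0.01449 = 2.2353
β_Jessop = 0.01072 / 0.01449 = 0.7398
β_Larkin = 0.02558 / 0.01449 = 1.7654
β_Quill = 0.00618 / 0.01449 = 0.4265
β_P = Σ w_i β_i = 0.21×0.8489 + 0.11×1.7364 + 0.16×2.2353 + 0.10×0.7398 + 0.16×1.7654 + 0.26×0.4265 = 1.1943
E(R_P) = R_f + β_P × MRP = 4.53% + 1.1943 × 4.99% = 10.49%

10.49%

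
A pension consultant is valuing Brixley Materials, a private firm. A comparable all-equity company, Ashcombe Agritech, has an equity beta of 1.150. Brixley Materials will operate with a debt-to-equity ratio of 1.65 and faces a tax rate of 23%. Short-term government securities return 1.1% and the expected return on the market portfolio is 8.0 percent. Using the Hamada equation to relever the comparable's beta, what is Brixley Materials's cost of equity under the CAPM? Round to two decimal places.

19.12%

β_L = β_U × [1 + (1 − t)(D/E)] = 1.150 × [1 + (1 − 0.23) × 1.65]
    = 1.150 × [1 + 0.77 × 1.65] = 1.150 × 2.2705 = 2.6111
MRP = 8.0% − 1.1% = 6.90%
E(R) = R_f + β_L × MRP = 1.1% + 2.6111 × 6.9% = 19.12%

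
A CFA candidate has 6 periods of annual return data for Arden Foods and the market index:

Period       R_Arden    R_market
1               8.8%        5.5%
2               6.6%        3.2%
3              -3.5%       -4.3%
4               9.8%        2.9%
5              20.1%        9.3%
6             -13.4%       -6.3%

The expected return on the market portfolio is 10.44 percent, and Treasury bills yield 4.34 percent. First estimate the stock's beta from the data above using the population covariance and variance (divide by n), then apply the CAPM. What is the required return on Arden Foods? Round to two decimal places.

15.98%

Mean R_i = (8.8 + 6.6 − 3.5 + 9.8 + 20.1 − 13.4) / 6 = 4.7333%
Mean R_m = (5.5 + 3.2 − 4.3 + 2.9 + 9.3 − 6.3) / 6 = 1.7167%
Σ(R_i − R̄_i)(R_m − R̄_m) = 335.5867  ⇒  Cov = 335.5867 / 6 = 55.9311
Σ(R_m − R̄_m)² = 175.8883  ⇒  Var(R_m) = 175.8883 / 6 = 29.3147
β = Cov / Var(R_m) = 55.9311 / 29.3147 = 1.9080
MRP = 10.44% − 4.34% = 6.10%
E(R) = R_f + β × MRP = 4.34% + 1.9080 × 6.10% = 15.98%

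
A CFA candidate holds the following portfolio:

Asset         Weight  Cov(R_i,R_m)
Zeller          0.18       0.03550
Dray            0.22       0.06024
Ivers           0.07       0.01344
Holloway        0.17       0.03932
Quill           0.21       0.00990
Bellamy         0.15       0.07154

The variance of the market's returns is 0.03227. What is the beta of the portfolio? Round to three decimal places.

1.242

β_Zeller = 0.03550 / 0.03227 = 1.1001
β_Dray = 0.06024 / 0.03227 = 1.8667
β_Ivers = 0.01344 / 0.03227 = 0.4165
β_Holloway = 0.03932 / 0.03227 = 1.2185
β_Quill = 0.00990 / 0.03227 = 0.3068
β_Bellamy = 0.07154 / 0.03227 = 2.2169
β_P = Σ w_i β_i = 0.18×1.1001 + 0.22×1.8667 + 0.07×0.4165 + 0.17×1.2185 + 0.21×0.3068 + 0.15×2.2169 = 1.2420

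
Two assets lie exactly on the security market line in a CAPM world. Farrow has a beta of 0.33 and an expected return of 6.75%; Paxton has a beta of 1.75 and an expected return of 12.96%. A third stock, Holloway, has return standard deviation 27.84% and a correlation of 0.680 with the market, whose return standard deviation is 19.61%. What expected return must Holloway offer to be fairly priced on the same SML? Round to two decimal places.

9.53%

MRP = (12.96% − 6.75%) / (1.75 − 0.33) = 4.3732%
R_f = 6.75% − 0.33 × 4.3732% = 5.3068%
β_Holloway = ρ·σ_i/σ_m = 0.680 × 27.84 / 19.61 = 0.9654
E(R_Holloway) = R_f + β × MRP = 5.3068% + 0.9654 × 4.3732% = 9.53%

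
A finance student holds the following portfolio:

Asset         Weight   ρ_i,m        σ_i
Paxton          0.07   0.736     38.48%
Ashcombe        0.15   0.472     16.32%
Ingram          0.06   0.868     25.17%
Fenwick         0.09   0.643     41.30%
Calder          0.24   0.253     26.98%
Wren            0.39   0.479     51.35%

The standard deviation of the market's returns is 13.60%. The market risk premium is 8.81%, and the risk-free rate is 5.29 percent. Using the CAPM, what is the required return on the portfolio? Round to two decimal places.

β_Paxton = 0.736 × 38.48% / 13.60% = 2.0824
β_Ashcombe = 0.472 × 16.32% / 13.60% = 0.5664
β_Ingram = 0.868 × 25.17% / 13.60% = 1.6064
β_Fenwick = 0.643 × 41.30% / 13.60% = 1.9526
β_Calder = 0.253 × 26.98% / 13.60% = 0.5019
β_Wren = 0.479 × 51.35% / 13.60% = 1.8086
β_P = Σ w_i β_i = 0.07×2.0824 + 0.15×0.5664 + 0.06×1.6064 + 0.09×1.9526 + 0.24×0.5019 + 0.39×1.8086 = 1.3287
E(R_P) = R_f + β_P × MRP = 5.29% + 1.3287 × 8.81% = 17.00%

17.00%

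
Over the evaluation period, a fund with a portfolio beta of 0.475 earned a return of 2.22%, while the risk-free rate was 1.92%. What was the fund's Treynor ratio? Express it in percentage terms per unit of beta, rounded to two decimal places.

0.63%

Treynor = (R_P − R_f) / β_P = (2.22% − 1.92%) / 0.4750 = 0.30% / 0.4750 = 0.63%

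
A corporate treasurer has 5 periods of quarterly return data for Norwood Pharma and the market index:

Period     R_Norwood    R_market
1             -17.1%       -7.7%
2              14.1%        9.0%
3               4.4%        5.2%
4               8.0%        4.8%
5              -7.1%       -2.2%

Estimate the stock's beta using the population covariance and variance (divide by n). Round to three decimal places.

1.854

Mean R_i = (-17.1 + 14.1 + 4.4 + 8.0 − 7.1) / 5 = 0.4600%
Mean R_m = (-7.7 + 9.0 + 5.2 + 4.8 − 2.2) / 5 = 1.8200%
Σ(R_i − R̄_i)(R_m − R̄_m) = 331.2840  ⇒  Cov = 331.2840 / 5 = 66.2568
Σ(R_m − R̄_m)² = 178.6480  ⇒  Var(R_m) = 178.6480 / 5 = 35.7296
β = Cov / Var(R_m) = 66.2568 / 35.7296 = 1.8544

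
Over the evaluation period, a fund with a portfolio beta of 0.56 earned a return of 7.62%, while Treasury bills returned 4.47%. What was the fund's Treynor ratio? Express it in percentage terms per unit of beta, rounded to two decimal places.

5.63%

Treynor = (R_P − R_f) / β_P = (7.62% − 4.47%) / 0.5600 = 3.15% / 0.5600 = 5.63%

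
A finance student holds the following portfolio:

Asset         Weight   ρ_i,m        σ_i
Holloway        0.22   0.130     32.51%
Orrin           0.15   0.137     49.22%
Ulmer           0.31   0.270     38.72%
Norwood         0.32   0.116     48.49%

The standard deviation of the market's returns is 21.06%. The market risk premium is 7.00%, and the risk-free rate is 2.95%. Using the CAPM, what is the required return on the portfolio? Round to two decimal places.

5.27%

β_Holloway = 0.130 × 32.51% / 21.06% = 0.2007
β_Orrin = 0.137 × 49.22% / 21.06% = 0.3202
β_Ulmer = 0.270 × 38.72% / 21.06% = 0.4964
β_Norwood = 0.116 × 48.49% / 21.06% = 0.2671
β_P = Σ w_i β_i = 0.22×0.2007 + 0.15×0.3202 + 0.31×0.4964 + 0.32×0.2671 = 0.3315
E(R_P) = R_f + β_P × MRP = 2.95% + 0.3315 × 7.00% = 5.27%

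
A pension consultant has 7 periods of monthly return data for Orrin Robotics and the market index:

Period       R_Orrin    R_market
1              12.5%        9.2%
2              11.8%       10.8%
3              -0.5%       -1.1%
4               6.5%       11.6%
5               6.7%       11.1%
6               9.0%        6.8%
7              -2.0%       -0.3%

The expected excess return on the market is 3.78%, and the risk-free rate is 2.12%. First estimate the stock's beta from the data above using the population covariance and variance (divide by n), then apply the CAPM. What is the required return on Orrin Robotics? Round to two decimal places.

Mean R_i = (12.5 + 11.8 − 0.5 + 6.5 + 6.7 + 9.0 − 2.0) / 7 = 6.2857%
Mean R_m = (9.2 + 10.8 − 1.1 + 11.6 + 11.1 + 6.8 − 0.3) / 7 = 6.8714%
Σ(R_i − R̄_i)(R_m − R̄_m) = 152.2171  ⇒  Cov = 152.2171 / 7 = 21.7453
Σ(R_m − R̄_m)² = 176.0743  ⇒  Var(R_m) = 176.0743 / 7 = 25.1535
β = Cov / Var(R_m) = 21.7453 / 25.1535 = 0.8645
E(R) = R_f + β × MRP = 2.12% + 0.8645 × 3.78% = 5.39%

5.39%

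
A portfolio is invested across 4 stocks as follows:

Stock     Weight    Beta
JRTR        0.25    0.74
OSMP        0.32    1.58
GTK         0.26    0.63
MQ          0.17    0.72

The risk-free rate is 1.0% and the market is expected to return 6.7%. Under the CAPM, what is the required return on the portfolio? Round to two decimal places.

6.57%

β_P = Σ w_i β_i = 0.25×0.74 + 0.32×1.58 + 0.26×0.63 + 0.17×0.72 = 0.9768
MRP = 6.7% − 1.0% = 5.70%
E(R_P) = R_f + β_P × MRP = 1.0% + 0.9768 × 5.7% = 6.57%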